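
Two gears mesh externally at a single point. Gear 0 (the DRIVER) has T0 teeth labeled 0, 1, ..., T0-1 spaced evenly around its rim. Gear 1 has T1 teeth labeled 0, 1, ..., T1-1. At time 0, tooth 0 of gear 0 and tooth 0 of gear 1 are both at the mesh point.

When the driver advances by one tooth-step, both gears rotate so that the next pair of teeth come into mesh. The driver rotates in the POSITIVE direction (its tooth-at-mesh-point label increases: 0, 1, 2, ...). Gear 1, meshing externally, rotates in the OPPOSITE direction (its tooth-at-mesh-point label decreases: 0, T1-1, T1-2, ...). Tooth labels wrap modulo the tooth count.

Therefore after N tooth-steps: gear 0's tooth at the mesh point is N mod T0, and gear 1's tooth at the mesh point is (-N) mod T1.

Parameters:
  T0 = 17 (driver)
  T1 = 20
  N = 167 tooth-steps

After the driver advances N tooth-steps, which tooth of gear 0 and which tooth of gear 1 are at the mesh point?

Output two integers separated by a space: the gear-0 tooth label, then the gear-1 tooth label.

Gear 0 (driver, T0=17): tooth at mesh = N mod T0
  167 = 9 * 17 + 14, so 167 mod 17 = 14
  gear 0 tooth = 14
Gear 1 (driven, T1=20): tooth at mesh = (-N) mod T1
  167 = 8 * 20 + 7, so 167 mod 20 = 7
  (-167) mod 20 = (-7) mod 20 = 20 - 7 = 13
Mesh after 167 steps: gear-0 tooth 14 meets gear-1 tooth 13

Answer: 14 13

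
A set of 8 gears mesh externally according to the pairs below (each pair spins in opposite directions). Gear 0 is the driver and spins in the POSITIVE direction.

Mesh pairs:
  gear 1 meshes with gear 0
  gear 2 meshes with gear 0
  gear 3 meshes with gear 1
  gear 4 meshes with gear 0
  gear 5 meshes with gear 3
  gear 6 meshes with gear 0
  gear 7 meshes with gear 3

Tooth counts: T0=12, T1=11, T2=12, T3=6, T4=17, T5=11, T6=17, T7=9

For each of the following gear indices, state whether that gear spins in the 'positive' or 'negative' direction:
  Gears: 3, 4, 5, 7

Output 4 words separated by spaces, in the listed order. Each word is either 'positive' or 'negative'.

Answer: positive negative negative negative

Derivation:
Gear 0 (driver): positive (depth 0)
  gear 1: meshes with gear 0 -> depth 1 -> negative (opposite of gear 0)
  gear 2: meshes with gear 0 -> depth 1 -> negative (opposite of gear 0)
  gear 3: meshes with gear 1 -> depth 2 -> positive (opposite of gear 1)
  gear 4: meshes with gear 0 -> depth 1 -> negative (opposite of gear 0)
  gear 5: meshes with gear 3 -> depth 3 -> negative (opposite of gear 3)
  gear 6: meshes with gear 0 -> depth 1 -> negative (opposite of gear 0)
  gear 7: meshes with gear 3 -> depth 3 -> negative (opposite of gear 3)
Queried indices 3, 4, 5, 7 -> positive, negative, negative, negative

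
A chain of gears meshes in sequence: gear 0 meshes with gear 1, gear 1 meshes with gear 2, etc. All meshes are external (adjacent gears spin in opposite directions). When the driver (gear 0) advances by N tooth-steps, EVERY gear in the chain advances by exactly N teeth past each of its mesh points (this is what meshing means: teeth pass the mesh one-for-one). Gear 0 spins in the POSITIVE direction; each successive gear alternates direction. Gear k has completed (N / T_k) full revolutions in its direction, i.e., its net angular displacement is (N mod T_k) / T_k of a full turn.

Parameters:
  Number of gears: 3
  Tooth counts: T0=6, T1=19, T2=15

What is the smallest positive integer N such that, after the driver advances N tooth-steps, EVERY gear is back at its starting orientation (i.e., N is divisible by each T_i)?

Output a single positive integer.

Gear k returns to start when N is a multiple of T_k.
All gears at start simultaneously when N is a common multiple of [6, 19, 15]; the smallest such N is lcm(6, 19, 15).
Start: lcm = T0 = 6
Fold in T1=19: gcd(6, 19) = 1; lcm(6, 19) = 6 * 19 / 1 = 114 / 1 = 114
Fold in T2=15: gcd(114, 15) = 3; lcm(114, 15) = 114 * 15 / 3 = 1710 / 3 = 570
Full cycle length = 570

Answer: 570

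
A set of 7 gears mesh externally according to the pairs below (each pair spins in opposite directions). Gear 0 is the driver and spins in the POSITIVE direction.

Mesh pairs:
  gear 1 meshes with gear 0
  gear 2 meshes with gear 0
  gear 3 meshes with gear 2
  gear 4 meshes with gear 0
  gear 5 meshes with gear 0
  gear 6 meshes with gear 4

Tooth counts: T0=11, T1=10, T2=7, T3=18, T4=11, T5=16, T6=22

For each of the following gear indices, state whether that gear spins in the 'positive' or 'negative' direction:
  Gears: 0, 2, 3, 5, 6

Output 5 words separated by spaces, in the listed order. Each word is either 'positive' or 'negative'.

Answer: positive negative positive negative positive

Derivation:
Gear 0 (driver): positive (depth 0)
  gear 1: meshes with gear 0 -> depth 1 -> negative (opposite of gear 0)
  gear 2: meshes with gear 0 -> depth 1 -> negative (opposite of gear 0)
  gear 3: meshes with gear 2 -> depth 2 -> positive (opposite of gear 2)
  gear 4: meshes with gear 0 -> depth 1 -> negative (opposite of gear 0)
  gear 5: meshes with gear 0 -> depth 1 -> negative (opposite of gear 0)
  gear 6: meshes with gear 4 -> depth 2 -> positive (opposite of gear 4)
Queried indices 0, 2, 3, 5, 6 -> positive, negative, positive, negative, positive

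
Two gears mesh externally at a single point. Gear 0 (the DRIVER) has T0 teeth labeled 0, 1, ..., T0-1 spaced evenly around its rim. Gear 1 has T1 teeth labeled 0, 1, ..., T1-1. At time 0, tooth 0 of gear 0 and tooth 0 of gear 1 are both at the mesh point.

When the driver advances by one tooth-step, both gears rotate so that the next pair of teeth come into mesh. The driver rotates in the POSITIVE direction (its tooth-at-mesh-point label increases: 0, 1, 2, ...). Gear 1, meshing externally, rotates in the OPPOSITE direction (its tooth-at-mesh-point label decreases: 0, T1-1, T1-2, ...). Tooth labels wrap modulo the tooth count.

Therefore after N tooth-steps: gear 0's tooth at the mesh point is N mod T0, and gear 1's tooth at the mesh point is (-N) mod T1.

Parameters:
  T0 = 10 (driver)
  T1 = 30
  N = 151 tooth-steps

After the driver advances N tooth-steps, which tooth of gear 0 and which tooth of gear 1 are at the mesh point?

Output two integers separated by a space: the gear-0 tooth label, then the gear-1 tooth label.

Gear 0 (driver, T0=10): tooth at mesh = N mod T0
  151 = 15 * 10 + 1, so 151 mod 10 = 1
  gear 0 tooth = 1
Gear 1 (driven, T1=30): tooth at mesh = (-N) mod T1
  151 = 5 * 30 + 1, so 151 mod 30 = 1
  (-151) mod 30 = (-1) mod 30 = 30 - 1 = 29
Mesh after 151 steps: gear-0 tooth 1 meets gear-1 tooth 29

Answer: 1 29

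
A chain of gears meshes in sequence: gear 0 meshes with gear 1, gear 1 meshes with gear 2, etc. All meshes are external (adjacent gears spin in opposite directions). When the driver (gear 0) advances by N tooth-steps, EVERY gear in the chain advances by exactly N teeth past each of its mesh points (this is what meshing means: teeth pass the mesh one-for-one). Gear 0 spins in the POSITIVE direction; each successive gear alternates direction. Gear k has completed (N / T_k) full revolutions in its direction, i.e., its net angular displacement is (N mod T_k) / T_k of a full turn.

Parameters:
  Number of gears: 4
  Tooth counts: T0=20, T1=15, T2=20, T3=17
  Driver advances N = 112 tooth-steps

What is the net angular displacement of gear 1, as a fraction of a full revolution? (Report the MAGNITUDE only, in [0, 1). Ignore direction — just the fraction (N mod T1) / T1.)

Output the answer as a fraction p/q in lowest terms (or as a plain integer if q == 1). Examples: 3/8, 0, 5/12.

Answer: 7/15

Derivation:
Chain of 4 gears, tooth counts: [20, 15, 20, 17]
  gear 0: T0=20, direction=positive, advance = 112 mod 20 = 12 teeth = 12/20 turn
  gear 1: T1=15, direction=negative, advance = 112 mod 15 = 7 teeth = 7/15 turn
  gear 2: T2=20, direction=positive, advance = 112 mod 20 = 12 teeth = 12/20 turn
  gear 3: T3=17, direction=negative, advance = 112 mod 17 = 10 teeth = 10/17 turn
Gear 1: 112 mod 15 = 7
Fraction = 7 / 15 = 7/15 (gcd(7,15)=1) = 7/15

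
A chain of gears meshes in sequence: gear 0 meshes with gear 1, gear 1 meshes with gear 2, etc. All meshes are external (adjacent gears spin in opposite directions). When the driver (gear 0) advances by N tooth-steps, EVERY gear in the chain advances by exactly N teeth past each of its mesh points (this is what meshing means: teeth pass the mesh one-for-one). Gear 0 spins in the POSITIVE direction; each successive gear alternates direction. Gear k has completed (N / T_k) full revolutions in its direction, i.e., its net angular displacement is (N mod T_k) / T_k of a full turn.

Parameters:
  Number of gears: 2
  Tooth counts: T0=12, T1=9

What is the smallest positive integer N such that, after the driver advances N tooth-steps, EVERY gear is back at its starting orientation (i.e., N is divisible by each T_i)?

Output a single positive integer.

Gear k returns to start when N is a multiple of T_k.
All gears at start simultaneously when N is a common multiple of [12, 9]; the smallest such N is lcm(12, 9).
Start: lcm = T0 = 12
Fold in T1=9: gcd(12, 9) = 3; lcm(12, 9) = 12 * 9 / 3 = 108 / 3 = 36
Full cycle length = 36

Answer: 36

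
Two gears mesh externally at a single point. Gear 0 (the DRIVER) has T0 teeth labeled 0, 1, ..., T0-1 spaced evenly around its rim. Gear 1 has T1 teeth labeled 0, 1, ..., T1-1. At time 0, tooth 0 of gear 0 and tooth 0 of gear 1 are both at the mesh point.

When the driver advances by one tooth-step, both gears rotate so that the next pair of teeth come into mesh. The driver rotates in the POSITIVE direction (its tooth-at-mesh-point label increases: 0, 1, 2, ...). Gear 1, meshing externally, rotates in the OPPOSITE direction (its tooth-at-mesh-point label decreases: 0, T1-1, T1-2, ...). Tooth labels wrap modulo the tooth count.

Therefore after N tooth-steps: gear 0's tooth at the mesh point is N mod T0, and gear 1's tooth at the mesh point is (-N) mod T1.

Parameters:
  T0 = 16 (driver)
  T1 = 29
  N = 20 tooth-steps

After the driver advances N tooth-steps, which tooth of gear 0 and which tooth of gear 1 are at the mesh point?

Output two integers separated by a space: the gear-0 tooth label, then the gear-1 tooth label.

Answer: 4 9

Derivation:
Gear 0 (driver, T0=16): tooth at mesh = N mod T0
  20 = 1 * 16 + 4, so 20 mod 16 = 4
  gear 0 tooth = 4
Gear 1 (driven, T1=29): tooth at mesh = (-N) mod T1
  20 = 0 * 29 + 20, so 20 mod 29 = 20
  (-20) mod 29 = (-20) mod 29 = 29 - 20 = 9
Mesh after 20 steps: gear-0 tooth 4 meets gear-1 tooth 9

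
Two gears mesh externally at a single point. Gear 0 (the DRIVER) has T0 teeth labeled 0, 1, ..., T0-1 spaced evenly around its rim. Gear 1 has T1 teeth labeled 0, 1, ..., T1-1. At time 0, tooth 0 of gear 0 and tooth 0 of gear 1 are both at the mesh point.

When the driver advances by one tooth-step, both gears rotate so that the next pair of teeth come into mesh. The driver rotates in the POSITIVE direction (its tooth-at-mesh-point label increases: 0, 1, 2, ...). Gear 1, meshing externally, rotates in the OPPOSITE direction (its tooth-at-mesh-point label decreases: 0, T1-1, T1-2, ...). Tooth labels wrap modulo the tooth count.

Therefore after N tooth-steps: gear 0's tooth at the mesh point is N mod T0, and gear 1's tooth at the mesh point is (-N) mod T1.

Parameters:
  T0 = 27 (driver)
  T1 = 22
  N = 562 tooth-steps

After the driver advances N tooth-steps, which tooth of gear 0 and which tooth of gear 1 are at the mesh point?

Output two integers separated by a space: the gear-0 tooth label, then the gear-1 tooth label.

Gear 0 (driver, T0=27): tooth at mesh = N mod T0
  562 = 20 * 27 + 22, so 562 mod 27 = 22
  gear 0 tooth = 22
Gear 1 (driven, T1=22): tooth at mesh = (-N) mod T1
  562 = 25 * 22 + 12, so 562 mod 22 = 12
  (-562) mod 22 = (-12) mod 22 = 22 - 12 = 10
Mesh after 562 steps: gear-0 tooth 22 meets gear-1 tooth 10

Answer: 22 10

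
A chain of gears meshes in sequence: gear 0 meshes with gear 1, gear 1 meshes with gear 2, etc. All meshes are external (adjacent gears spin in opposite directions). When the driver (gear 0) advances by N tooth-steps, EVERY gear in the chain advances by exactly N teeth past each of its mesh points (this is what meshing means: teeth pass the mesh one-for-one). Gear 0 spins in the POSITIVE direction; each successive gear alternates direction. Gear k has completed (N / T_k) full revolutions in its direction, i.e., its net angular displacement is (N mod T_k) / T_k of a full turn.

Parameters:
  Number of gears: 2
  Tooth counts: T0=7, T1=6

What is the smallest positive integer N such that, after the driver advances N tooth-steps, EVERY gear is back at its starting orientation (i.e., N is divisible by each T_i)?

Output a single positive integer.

Gear k returns to start when N is a multiple of T_k.
All gears at start simultaneously when N is a common multiple of [7, 6]; the smallest such N is lcm(7, 6).
Start: lcm = T0 = 7
Fold in T1=6: gcd(7, 6) = 1; lcm(7, 6) = 7 * 6 / 1 = 42 / 1 = 42
Full cycle length = 42

Answer: 42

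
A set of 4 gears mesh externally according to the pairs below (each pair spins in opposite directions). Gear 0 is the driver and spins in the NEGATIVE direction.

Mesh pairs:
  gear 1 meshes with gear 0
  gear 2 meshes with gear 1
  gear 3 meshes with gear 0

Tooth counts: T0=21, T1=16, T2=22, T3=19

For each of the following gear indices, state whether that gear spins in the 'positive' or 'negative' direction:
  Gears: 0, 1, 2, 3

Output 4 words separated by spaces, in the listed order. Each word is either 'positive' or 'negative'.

Answer: negative positive negative positive

Derivation:
Gear 0 (driver): negative (depth 0)
  gear 1: meshes with gear 0 -> depth 1 -> positive (opposite of gear 0)
  gear 2: meshes with gear 1 -> depth 2 -> negative (opposite of gear 1)
  gear 3: meshes with gear 0 -> depth 1 -> positive (opposite of gear 0)
Queried indices 0, 1, 2, 3 -> negative, positive, negative, positive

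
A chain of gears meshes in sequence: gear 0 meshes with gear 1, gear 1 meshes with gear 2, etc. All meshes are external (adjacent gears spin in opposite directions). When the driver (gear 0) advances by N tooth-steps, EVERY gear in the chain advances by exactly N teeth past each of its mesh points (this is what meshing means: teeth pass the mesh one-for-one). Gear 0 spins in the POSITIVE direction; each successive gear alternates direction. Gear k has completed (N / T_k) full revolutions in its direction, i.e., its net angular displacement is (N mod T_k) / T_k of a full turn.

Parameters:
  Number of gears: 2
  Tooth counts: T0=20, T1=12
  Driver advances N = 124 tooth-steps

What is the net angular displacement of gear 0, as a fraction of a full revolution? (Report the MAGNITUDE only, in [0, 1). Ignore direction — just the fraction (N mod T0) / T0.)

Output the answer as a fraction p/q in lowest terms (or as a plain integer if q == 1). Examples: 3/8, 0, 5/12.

Answer: 1/5

Derivation:
Chain of 2 gears, tooth counts: [20, 12]
  gear 0: T0=20, direction=positive, advance = 124 mod 20 = 4 teeth = 4/20 turn
  gear 1: T1=12, direction=negative, advance = 124 mod 12 = 4 teeth = 4/12 turn
Gear 0: 124 mod 20 = 4
Fraction = 4 / 20 = 1/5 (gcd(4,20)=4) = 1/5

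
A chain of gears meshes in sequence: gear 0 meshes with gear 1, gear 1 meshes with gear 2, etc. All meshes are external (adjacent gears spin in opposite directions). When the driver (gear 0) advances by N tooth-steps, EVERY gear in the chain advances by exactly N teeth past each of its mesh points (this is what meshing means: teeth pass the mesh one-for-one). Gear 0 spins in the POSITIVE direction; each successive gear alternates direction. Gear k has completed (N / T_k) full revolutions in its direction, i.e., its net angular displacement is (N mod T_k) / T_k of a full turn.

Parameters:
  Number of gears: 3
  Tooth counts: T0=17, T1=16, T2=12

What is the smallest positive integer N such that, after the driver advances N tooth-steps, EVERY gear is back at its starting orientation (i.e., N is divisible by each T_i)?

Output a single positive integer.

Gear k returns to start when N is a multiple of T_k.
All gears at start simultaneously when N is a common multiple of [17, 16, 12]; the smallest such N is lcm(17, 16, 12).
Start: lcm = T0 = 17
Fold in T1=16: gcd(17, 16) = 1; lcm(17, 16) = 17 * 16 / 1 = 272 / 1 = 272
Fold in T2=12: gcd(272, 12) = 4; lcm(272, 12) = 272 * 12 / 4 = 3264 / 4 = 816
Full cycle length = 816

Answer: 816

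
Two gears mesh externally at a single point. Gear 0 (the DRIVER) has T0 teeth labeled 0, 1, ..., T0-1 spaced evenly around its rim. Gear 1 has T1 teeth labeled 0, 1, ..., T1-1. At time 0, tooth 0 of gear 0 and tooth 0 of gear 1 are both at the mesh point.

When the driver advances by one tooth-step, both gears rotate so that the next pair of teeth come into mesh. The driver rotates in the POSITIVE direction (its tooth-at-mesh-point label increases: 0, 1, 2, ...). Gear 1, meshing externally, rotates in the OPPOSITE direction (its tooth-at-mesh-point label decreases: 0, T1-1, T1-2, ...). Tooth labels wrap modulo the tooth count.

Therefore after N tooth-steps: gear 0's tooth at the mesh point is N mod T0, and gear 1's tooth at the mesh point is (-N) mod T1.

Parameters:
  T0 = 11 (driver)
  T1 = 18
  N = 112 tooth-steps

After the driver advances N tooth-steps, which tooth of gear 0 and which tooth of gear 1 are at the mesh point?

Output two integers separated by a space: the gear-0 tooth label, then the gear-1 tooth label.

Answer: 2 14

Derivation:
Gear 0 (driver, T0=11): tooth at mesh = N mod T0
  112 = 10 * 11 + 2, so 112 mod 11 = 2
  gear 0 tooth = 2
Gear 1 (driven, T1=18): tooth at mesh = (-N) mod T1
  112 = 6 * 18 + 4, so 112 mod 18 = 4
  (-112) mod 18 = (-4) mod 18 = 18 - 4 = 14
Mesh after 112 steps: gear-0 tooth 2 meets gear-1 tooth 14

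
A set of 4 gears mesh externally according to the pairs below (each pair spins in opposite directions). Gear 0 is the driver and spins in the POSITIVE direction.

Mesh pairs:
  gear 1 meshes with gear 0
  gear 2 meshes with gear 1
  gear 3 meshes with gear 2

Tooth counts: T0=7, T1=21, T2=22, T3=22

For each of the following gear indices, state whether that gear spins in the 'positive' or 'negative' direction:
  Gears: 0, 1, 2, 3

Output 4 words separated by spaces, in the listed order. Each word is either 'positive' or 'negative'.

Answer: positive negative positive negative

Derivation:
Gear 0 (driver): positive (depth 0)
  gear 1: meshes with gear 0 -> depth 1 -> negative (opposite of gear 0)
  gear 2: meshes with gear 1 -> depth 2 -> positive (opposite of gear 1)
  gear 3: meshes with gear 2 -> depth 3 -> negative (opposite of gear 2)
Queried indices 0, 1, 2, 3 -> positive, negative, positive, negative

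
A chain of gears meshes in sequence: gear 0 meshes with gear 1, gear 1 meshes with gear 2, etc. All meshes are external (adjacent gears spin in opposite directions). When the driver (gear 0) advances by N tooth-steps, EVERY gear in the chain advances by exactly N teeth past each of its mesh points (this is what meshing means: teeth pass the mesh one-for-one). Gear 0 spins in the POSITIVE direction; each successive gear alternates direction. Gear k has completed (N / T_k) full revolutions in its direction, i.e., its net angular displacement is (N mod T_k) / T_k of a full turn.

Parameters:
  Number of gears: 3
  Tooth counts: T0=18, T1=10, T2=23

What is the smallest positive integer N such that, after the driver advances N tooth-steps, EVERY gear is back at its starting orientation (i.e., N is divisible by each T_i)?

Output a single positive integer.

Gear k returns to start when N is a multiple of T_k.
All gears at start simultaneously when N is a common multiple of [18, 10, 23]; the smallest such N is lcm(18, 10, 23).
Start: lcm = T0 = 18
Fold in T1=10: gcd(18, 10) = 2; lcm(18, 10) = 18 * 10 / 2 = 180 / 2 = 90
Fold in T2=23: gcd(90, 23) = 1; lcm(90, 23) = 90 * 23 / 1 = 2070 / 1 = 2070
Full cycle length = 2070

Answer: 2070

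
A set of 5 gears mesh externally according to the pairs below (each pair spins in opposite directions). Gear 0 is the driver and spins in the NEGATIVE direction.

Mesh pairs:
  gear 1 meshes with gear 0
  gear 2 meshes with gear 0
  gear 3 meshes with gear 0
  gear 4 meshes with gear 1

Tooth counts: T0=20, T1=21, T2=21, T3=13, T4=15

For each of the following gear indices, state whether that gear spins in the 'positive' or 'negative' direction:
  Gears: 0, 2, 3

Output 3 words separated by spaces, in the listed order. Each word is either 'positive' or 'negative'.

Gear 0 (driver): negative (depth 0)
  gear 1: meshes with gear 0 -> depth 1 -> positive (opposite of gear 0)
  gear 2: meshes with gear 0 -> depth 1 -> positive (opposite of gear 0)
  gear 3: meshes with gear 0 -> depth 1 -> positive (opposite of gear 0)
  gear 4: meshes with gear 1 -> depth 2 -> negative (opposite of gear 1)
Queried indices 0, 2, 3 -> negative, positive, positive

Answer: negative positive positive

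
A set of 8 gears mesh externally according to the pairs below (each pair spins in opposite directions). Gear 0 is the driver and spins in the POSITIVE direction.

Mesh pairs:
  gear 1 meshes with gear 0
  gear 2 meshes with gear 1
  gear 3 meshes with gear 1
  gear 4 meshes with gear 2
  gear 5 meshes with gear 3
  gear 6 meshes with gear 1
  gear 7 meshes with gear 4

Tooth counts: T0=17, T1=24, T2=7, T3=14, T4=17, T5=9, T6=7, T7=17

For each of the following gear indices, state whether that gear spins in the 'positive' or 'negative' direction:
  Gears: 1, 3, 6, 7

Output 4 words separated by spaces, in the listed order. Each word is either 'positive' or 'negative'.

Gear 0 (driver): positive (depth 0)
  gear 1: meshes with gear 0 -> depth 1 -> negative (opposite of gear 0)
  gear 2: meshes with gear 1 -> depth 2 -> positive (opposite of gear 1)
  gear 3: meshes with gear 1 -> depth 2 -> positive (opposite of gear 1)
  gear 4: meshes with gear 2 -> depth 3 -> negative (opposite of gear 2)
  gear 5: meshes with gear 3 -> depth 3 -> negative (opposite of gear 3)
  gear 6: meshes with gear 1 -> depth 2 -> positive (opposite of gear 1)
  gear 7: meshes with gear 4 -> depth 4 -> positive (opposite of gear 4)
Queried indices 1, 3, 6, 7 -> negative, positive, positive, positive

Answer: negative positive positive positive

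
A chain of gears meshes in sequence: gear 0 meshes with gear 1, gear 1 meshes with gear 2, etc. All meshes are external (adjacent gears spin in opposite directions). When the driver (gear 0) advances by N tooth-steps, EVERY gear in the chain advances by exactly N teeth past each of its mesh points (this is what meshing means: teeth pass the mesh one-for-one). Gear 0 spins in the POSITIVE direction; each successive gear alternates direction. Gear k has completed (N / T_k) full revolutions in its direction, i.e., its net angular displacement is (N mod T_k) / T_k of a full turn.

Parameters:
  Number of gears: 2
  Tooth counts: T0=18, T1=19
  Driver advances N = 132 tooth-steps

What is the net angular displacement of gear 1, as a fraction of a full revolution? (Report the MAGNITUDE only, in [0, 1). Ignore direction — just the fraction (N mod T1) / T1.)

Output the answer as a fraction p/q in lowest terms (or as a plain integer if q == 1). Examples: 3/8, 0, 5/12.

Chain of 2 gears, tooth counts: [18, 19]
  gear 0: T0=18, direction=positive, advance = 132 mod 18 = 6 teeth = 6/18 turn
  gear 1: T1=19, direction=negative, advance = 132 mod 19 = 18 teeth = 18/19 turn
Gear 1: 132 mod 19 = 18
Fraction = 18 / 19 = 18/19 (gcd(18,19)=1) = 18/19

Answer: 18/19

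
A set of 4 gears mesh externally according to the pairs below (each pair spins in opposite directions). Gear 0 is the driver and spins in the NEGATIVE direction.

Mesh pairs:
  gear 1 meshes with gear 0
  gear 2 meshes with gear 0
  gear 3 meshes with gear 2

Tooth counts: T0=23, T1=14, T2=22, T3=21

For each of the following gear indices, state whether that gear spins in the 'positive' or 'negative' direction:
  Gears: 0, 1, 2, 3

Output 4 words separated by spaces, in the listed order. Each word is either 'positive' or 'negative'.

Answer: negative positive positive negative

Derivation:
Gear 0 (driver): negative (depth 0)
  gear 1: meshes with gear 0 -> depth 1 -> positive (opposite of gear 0)
  gear 2: meshes with gear 0 -> depth 1 -> positive (opposite of gear 0)
  gear 3: meshes with gear 2 -> depth 2 -> negative (opposite of gear 2)
Queried indices 0, 1, 2, 3 -> negative, positive, positive, negative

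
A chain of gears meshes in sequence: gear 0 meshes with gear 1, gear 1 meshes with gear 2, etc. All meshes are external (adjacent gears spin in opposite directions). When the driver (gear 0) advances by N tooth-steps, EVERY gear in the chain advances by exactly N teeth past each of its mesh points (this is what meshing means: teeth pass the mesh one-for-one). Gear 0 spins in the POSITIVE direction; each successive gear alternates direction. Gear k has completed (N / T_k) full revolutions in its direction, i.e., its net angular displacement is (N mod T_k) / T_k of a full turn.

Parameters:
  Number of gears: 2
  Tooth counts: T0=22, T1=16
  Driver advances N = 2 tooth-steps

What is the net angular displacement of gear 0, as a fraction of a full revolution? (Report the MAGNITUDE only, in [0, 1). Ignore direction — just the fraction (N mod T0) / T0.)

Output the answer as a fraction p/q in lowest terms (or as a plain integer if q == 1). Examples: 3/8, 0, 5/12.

Answer: 1/11

Derivation:
Chain of 2 gears, tooth counts: [22, 16]
  gear 0: T0=22, direction=positive, advance = 2 mod 22 = 2 teeth = 2/22 turn
  gear 1: T1=16, direction=negative, advance = 2 mod 16 = 2 teeth = 2/16 turn
Gear 0: 2 mod 22 = 2
Fraction = 2 / 22 = 1/11 (gcd(2,22)=2) = 1/11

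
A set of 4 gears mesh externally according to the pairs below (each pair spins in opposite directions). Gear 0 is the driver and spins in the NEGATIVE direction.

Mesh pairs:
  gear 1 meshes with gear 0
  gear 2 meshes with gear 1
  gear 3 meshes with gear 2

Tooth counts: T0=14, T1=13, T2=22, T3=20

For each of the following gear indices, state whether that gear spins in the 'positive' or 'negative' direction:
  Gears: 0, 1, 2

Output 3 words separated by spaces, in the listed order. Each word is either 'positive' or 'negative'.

Answer: negative positive negative

Derivation:
Gear 0 (driver): negative (depth 0)
  gear 1: meshes with gear 0 -> depth 1 -> positive (opposite of gear 0)
  gear 2: meshes with gear 1 -> depth 2 -> negative (opposite of gear 1)
  gear 3: meshes with gear 2 -> depth 3 -> positive (opposite of gear 2)
Queried indices 0, 1, 2 -> negative, positive, negative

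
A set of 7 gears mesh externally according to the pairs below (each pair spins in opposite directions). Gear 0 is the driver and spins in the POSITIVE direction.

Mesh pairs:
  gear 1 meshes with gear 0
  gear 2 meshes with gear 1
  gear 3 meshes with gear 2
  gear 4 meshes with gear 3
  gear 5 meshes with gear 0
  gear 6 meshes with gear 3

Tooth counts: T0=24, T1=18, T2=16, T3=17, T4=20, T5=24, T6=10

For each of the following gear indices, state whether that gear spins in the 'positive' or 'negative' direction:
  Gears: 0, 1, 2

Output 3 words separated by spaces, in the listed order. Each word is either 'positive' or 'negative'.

Answer: positive negative positive

Derivation:
Gear 0 (driver): positive (depth 0)
  gear 1: meshes with gear 0 -> depth 1 -> negative (opposite of gear 0)
  gear 2: meshes with gear 1 -> depth 2 -> positive (opposite of gear 1)
  gear 3: meshes with gear 2 -> depth 3 -> negative (opposite of gear 2)
  gear 4: meshes with gear 3 -> depth 4 -> positive (opposite of gear 3)
  gear 5: meshes with gear 0 -> depth 1 -> negative (opposite of gear 0)
  gear 6: meshes with gear 3 -> depth 4 -> positive (opposite of gear 3)
Queried indices 0, 1, 2 -> positive, negative, positive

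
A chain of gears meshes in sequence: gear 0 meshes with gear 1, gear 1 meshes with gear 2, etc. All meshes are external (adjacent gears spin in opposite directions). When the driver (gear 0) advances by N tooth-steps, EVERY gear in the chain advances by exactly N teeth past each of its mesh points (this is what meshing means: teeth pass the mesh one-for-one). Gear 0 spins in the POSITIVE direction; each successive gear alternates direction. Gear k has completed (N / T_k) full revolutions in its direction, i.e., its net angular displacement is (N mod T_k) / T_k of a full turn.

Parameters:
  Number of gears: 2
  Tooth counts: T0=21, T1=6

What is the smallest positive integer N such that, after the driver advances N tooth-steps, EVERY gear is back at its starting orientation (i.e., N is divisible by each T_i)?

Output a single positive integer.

Answer: 42

Derivation:
Gear k returns to start when N is a multiple of T_k.
All gears at start simultaneously when N is a common multiple of [21, 6]; the smallest such N is lcm(21, 6).
Start: lcm = T0 = 21
Fold in T1=6: gcd(21, 6) = 3; lcm(21, 6) = 21 * 6 / 3 = 126 / 3 = 42
Full cycle length = 42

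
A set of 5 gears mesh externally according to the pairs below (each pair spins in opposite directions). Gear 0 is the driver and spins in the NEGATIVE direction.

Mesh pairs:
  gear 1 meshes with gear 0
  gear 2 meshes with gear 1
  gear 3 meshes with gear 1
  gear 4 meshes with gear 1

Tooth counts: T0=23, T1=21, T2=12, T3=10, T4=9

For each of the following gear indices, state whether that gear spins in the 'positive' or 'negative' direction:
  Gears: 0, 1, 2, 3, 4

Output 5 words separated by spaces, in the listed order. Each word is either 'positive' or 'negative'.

Answer: negative positive negative negative negative

Derivation:
Gear 0 (driver): negative (depth 0)
  gear 1: meshes with gear 0 -> depth 1 -> positive (opposite of gear 0)
  gear 2: meshes with gear 1 -> depth 2 -> negative (opposite of gear 1)
  gear 3: meshes with gear 1 -> depth 2 -> negative (opposite of gear 1)
  gear 4: meshes with gear 1 -> depth 2 -> negative (opposite of gear 1)
Queried indices 0, 1, 2, 3, 4 -> negative, positive, negative, negative, negative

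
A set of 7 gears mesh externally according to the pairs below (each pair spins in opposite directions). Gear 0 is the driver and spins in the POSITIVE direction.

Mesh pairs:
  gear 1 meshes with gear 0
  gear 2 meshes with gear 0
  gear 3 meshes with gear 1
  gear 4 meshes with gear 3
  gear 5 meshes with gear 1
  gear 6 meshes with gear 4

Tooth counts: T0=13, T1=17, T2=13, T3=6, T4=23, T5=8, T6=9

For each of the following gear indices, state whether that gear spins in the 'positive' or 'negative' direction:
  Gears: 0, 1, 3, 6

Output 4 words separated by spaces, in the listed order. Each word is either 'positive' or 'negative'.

Answer: positive negative positive positive

Derivation:
Gear 0 (driver): positive (depth 0)
  gear 1: meshes with gear 0 -> depth 1 -> negative (opposite of gear 0)
  gear 2: meshes with gear 0 -> depth 1 -> negative (opposite of gear 0)
  gear 3: meshes with gear 1 -> depth 2 -> positive (opposite of gear 1)
  gear 4: meshes with gear 3 -> depth 3 -> negative (opposite of gear 3)
  gear 5: meshes with gear 1 -> depth 2 -> positive (opposite of gear 1)
  gear 6: meshes with gear 4 -> depth 4 -> positive (opposite of gear 4)
Queried indices 0, 1, 3, 6 -> positive, negative, positive, positive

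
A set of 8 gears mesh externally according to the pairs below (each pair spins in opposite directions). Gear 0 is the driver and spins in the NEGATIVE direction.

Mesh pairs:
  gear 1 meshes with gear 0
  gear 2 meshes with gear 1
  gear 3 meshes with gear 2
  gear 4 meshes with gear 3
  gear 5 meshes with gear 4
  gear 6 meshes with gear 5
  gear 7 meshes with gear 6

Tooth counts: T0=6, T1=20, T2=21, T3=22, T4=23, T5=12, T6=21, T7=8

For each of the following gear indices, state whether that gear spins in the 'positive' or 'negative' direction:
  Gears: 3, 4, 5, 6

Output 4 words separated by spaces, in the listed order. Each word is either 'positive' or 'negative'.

Gear 0 (driver): negative (depth 0)
  gear 1: meshes with gear 0 -> depth 1 -> positive (opposite of gear 0)
  gear 2: meshes with gear 1 -> depth 2 -> negative (opposite of gear 1)
  gear 3: meshes with gear 2 -> depth 3 -> positive (opposite of gear 2)
  gear 4: meshes with gear 3 -> depth 4 -> negative (opposite of gear 3)
  gear 5: meshes with gear 4 -> depth 5 -> positive (opposite of gear 4)
  gear 6: meshes with gear 5 -> depth 6 -> negative (opposite of gear 5)
  gear 7: meshes with gear 6 -> depth 7 -> positive (opposite of gear 6)
Queried indices 3, 4, 5, 6 -> positive, negative, positive, negative

Answer: positive negative positive negative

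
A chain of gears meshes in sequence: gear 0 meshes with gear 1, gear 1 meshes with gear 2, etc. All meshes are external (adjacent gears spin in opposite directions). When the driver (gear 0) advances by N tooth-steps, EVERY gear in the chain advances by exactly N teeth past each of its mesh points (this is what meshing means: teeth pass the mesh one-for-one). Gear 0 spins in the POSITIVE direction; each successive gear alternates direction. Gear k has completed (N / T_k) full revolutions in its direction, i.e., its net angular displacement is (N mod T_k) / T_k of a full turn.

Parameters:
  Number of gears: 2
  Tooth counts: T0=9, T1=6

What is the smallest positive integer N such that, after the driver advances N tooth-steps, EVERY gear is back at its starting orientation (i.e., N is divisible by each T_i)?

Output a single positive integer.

Answer: 18

Derivation:
Gear k returns to start when N is a multiple of T_k.
All gears at start simultaneously when N is a common multiple of [9, 6]; the smallest such N is lcm(9, 6).
Start: lcm = T0 = 9
Fold in T1=6: gcd(9, 6) = 3; lcm(9, 6) = 9 * 6 / 3 = 54 / 3 = 18
Full cycle length = 18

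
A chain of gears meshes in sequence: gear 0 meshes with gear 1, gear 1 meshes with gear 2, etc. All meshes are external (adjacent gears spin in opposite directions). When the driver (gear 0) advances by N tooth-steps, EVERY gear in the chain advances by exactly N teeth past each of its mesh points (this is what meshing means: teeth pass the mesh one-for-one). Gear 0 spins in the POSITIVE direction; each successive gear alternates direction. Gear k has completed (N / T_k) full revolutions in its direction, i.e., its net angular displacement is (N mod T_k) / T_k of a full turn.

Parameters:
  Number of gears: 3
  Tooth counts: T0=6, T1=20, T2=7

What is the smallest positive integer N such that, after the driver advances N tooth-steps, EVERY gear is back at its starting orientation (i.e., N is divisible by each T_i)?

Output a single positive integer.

Answer: 420

Derivation:
Gear k returns to start when N is a multiple of T_k.
All gears at start simultaneously when N is a common multiple of [6, 20, 7]; the smallest such N is lcm(6, 20, 7).
Start: lcm = T0 = 6
Fold in T1=20: gcd(6, 20) = 2; lcm(6, 20) = 6 * 20 / 2 = 120 / 2 = 60
Fold in T2=7: gcd(60, 7) = 1; lcm(60, 7) = 60 * 7 / 1 = 420 / 1 = 420
Full cycle length = 420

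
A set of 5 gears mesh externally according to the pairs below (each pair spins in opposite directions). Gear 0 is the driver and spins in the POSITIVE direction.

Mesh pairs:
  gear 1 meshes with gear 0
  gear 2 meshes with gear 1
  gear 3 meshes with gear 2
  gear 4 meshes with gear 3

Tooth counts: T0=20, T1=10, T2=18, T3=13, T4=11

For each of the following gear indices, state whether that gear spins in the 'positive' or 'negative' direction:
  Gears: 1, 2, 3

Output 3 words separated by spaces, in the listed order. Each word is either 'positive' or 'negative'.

Gear 0 (driver): positive (depth 0)
  gear 1: meshes with gear 0 -> depth 1 -> negative (opposite of gear 0)
  gear 2: meshes with gear 1 -> depth 2 -> positive (opposite of gear 1)
  gear 3: meshes with gear 2 -> depth 3 -> negative (opposite of gear 2)
  gear 4: meshes with gear 3 -> depth 4 -> positive (opposite of gear 3)
Queried indices 1, 2, 3 -> negative, positive, negative

Answer: negative positive negative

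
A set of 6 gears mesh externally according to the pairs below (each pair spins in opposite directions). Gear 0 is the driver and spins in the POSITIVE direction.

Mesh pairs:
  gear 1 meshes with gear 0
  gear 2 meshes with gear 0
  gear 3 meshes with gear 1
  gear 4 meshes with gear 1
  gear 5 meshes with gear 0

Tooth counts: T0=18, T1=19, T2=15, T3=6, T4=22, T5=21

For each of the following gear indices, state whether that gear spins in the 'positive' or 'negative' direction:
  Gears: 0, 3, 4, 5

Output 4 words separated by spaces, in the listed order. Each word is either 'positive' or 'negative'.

Gear 0 (driver): positive (depth 0)
  gear 1: meshes with gear 0 -> depth 1 -> negative (opposite of gear 0)
  gear 2: meshes with gear 0 -> depth 1 -> negative (opposite of gear 0)
  gear 3: meshes with gear 1 -> depth 2 -> positive (opposite of gear 1)
  gear 4: meshes with gear 1 -> depth 2 -> positive (opposite of gear 1)
  gear 5: meshes with gear 0 -> depth 1 -> negative (opposite of gear 0)
Queried indices 0, 3, 4, 5 -> positive, positive, positive, negative

Answer: positive positive positive negative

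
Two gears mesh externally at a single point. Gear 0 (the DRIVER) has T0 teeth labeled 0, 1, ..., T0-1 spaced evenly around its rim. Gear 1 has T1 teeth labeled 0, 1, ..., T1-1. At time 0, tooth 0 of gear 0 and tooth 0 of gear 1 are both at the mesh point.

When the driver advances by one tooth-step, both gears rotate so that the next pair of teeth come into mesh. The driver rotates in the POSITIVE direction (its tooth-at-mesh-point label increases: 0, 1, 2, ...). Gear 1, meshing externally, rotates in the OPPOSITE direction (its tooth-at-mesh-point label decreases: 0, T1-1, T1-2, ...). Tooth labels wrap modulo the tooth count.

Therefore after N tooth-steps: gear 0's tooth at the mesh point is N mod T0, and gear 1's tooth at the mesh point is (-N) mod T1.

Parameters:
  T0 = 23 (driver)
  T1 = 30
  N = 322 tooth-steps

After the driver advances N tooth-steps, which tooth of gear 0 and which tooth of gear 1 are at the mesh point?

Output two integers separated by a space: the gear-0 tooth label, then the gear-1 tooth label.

Gear 0 (driver, T0=23): tooth at mesh = N mod T0
  322 = 14 * 23 + 0, so 322 mod 23 = 0
  gear 0 tooth = 0
Gear 1 (driven, T1=30): tooth at mesh = (-N) mod T1
  322 = 10 * 30 + 22, so 322 mod 30 = 22
  (-322) mod 30 = (-22) mod 30 = 30 - 22 = 8
Mesh after 322 steps: gear-0 tooth 0 meets gear-1 tooth 8

Answer: 0 8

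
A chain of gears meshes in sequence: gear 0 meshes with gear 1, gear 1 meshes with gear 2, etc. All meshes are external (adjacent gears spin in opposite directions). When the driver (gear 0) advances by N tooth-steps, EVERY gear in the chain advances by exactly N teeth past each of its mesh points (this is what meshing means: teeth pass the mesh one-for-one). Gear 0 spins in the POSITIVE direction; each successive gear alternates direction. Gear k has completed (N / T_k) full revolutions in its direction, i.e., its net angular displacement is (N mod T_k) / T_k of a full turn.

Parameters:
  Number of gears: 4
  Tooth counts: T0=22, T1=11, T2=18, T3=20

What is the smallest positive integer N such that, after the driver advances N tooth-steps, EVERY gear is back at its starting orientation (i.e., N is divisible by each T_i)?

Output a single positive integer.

Answer: 1980

Derivation:
Gear k returns to start when N is a multiple of T_k.
All gears at start simultaneously when N is a common multiple of [22, 11, 18, 20]; the smallest such N is lcm(22, 11, 18, 20).
Start: lcm = T0 = 22
Fold in T1=11: gcd(22, 11) = 11; lcm(22, 11) = 22 * 11 / 11 = 242 / 11 = 22
Fold in T2=18: gcd(22, 18) = 2; lcm(22, 18) = 22 * 18 / 2 = 396 / 2 = 198
Fold in T3=20: gcd(198, 20) = 2; lcm(198, 20) = 198 * 20 / 2 = 3960 / 2 = 1980
Full cycle length = 1980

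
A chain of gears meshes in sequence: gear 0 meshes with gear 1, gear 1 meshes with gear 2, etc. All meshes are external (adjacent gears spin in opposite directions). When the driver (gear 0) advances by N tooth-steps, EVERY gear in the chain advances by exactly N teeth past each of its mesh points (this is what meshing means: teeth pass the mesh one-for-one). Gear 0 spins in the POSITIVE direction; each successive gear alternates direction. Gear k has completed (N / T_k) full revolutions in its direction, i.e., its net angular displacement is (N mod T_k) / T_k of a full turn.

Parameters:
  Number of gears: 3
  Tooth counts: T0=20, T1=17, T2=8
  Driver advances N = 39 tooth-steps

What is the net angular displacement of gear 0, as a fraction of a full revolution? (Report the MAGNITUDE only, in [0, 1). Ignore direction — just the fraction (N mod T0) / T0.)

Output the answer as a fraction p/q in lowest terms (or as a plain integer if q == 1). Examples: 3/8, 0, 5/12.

Chain of 3 gears, tooth counts: [20, 17, 8]
  gear 0: T0=20, direction=positive, advance = 39 mod 20 = 19 teeth = 19/20 turn
  gear 1: T1=17, direction=negative, advance = 39 mod 17 = 5 teeth = 5/17 turn
  gear 2: T2=8, direction=positive, advance = 39 mod 8 = 7 teeth = 7/8 turn
Gear 0: 39 mod 20 = 19
Fraction = 19 / 20 = 19/20 (gcd(19,20)=1) = 19/20

Answer: 19/20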